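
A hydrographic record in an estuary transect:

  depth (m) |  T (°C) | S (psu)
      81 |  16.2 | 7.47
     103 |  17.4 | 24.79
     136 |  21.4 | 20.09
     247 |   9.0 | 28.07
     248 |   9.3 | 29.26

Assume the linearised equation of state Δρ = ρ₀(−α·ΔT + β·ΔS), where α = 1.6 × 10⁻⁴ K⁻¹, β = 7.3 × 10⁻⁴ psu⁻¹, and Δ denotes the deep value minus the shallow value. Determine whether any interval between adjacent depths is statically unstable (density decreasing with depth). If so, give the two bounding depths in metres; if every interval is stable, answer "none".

Evaluate Δρ/ρ₀ = −αΔT + βΔS across each adjacent pair:
  81–103 m: −αΔT+βΔS = −(1.6 × 10⁻⁴)(+1.2)+(7.3 × 10⁻⁴)(+17.32) = 0.012 → stable
  103–136 m: −αΔT+βΔS = −(1.6 × 10⁻⁴)(+4.0)+(7.3 × 10⁻⁴)(-4.70) = -4.1 × 10⁻³ → UNSTABLE
  136–247 m: −αΔT+βΔS = −(1.6 × 10⁻⁴)(-12.4)+(7.3 × 10⁻⁴)(+7.98) = 7.8 × 10⁻³ → stable
  247–248 m: −αΔT+βΔS = −(1.6 × 10⁻⁴)(+0.3)+(7.3 × 10⁻⁴)(+1.19) = 8.2 × 10⁻⁴ → stable
The 103–136 m interval has Δρ < 0: lighter water underlies denser water.

103–136 m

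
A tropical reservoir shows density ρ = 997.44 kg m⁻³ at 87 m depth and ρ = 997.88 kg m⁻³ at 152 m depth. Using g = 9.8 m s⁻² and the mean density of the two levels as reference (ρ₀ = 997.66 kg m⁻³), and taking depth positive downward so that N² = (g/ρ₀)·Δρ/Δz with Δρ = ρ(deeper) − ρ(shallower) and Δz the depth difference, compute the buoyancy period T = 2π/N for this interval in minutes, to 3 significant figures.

Δρ = 997.88 − 997.44 = 0.44 kg m⁻³ over Δz = 152 − 87 = 65 m.
N² = (9.8/997.66) × (0.44/65) = 6.6494 × 10⁻⁵ s⁻².
N = √(6.6494 × 10⁻⁵) = 8.1544 × 10⁻³ rad s⁻¹, so T = 2π/N = 770.53 s = 12.842 min ≈ 12.8 min.
Since Δρ > 0 the layer is stably stratified.

12.8 min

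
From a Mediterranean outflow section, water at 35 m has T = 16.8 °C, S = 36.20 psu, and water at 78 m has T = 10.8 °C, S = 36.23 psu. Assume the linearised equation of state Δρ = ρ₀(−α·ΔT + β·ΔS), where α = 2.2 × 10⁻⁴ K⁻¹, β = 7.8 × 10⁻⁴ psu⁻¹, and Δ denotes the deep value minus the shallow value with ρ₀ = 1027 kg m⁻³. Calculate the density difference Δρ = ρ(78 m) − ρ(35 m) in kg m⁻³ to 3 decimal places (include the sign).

ΔT = -6.0 K, ΔS = +0.03 psu (deep − shallow).
Δρ/ρ₀ = −(2.2 × 10⁻⁴)(-6.0) + (7.8 × 10⁻⁴)(+0.03) = 1.3434 × 10⁻³.
Δρ = 1027 × (1.3434 × 10⁻³) = +1.380 kg m⁻³.
Positive Δρ: denser below, stable.

+1.380 kg m⁻³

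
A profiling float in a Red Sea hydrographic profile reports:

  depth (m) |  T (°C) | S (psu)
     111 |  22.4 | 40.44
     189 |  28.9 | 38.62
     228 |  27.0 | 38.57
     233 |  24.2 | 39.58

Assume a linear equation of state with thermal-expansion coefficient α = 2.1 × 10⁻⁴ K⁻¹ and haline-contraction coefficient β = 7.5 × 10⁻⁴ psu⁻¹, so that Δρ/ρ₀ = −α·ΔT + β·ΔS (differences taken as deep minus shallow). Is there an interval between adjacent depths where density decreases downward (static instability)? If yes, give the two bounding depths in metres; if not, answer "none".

111–189 m

Evaluate Δρ/ρ₀ = −αΔT + βΔS across each adjacent pair:
  111–189 m: −αΔT+βΔS = −(2.1 × 10⁻⁴)(+6.5)+(7.5 × 10⁻⁴)(-1.82) = -2.7 × 10⁻³ → UNSTABLE
  189–228 m: −αΔT+βΔS = −(2.1 × 10⁻⁴)(-1.9)+(7.5 × 10⁻⁴)(-0.05) = 3.6 × 10⁻⁴ → stable
  228–233 m: −αΔT+βΔS = −(2.1 × 10⁻⁴)(-2.8)+(7.5 × 10⁻⁴)(+1.01) = 1.3 × 10⁻³ → stable
The 111–189 m interval has Δρ < 0: lighter water underlies denser water.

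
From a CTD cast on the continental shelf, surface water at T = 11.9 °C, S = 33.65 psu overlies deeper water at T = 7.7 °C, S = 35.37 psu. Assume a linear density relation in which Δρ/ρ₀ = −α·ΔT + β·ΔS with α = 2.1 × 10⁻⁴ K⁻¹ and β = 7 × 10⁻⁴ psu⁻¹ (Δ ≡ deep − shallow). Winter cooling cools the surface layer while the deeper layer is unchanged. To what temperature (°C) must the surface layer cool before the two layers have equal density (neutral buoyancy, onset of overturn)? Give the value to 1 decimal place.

2.0 °C

Neutral buoyancy requires Δρ = 0, i.e. −α(T_deep − T_surf′) + β(S_deep − S_surf) = 0.
T_surf′ = T_deep − (β/α)·ΔS = 7.7 − (7 × 10⁻⁴/2.1 × 10⁻⁴)·(+1.72) = 1.967 °C.
Cooling required: 11.9 − (1.967) = 9.933 °C.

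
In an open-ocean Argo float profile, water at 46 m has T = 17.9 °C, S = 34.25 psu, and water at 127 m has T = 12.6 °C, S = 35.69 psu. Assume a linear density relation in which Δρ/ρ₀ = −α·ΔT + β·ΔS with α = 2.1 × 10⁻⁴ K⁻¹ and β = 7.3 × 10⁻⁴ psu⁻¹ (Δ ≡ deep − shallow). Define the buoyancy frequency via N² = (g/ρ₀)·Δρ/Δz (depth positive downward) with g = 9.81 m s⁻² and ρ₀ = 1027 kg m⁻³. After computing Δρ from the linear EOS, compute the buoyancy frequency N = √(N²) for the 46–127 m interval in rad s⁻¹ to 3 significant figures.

ΔT = -5.3 K, ΔS = +1.44 psu (deep − shallow).
Δρ/ρ₀ = −αΔT + βΔS = 1.113 × 10⁻³ + 1.0512 × 10⁻³ = 2.1642 × 10⁻³, so Δρ ≈ 2.223 kg m⁻³.
N² = (g/ρ₀)·Δρ/Δz = g·(Δρ/ρ₀)/Δz = 9.81 × 2.1642 × 10⁻³ / 81 = 2.6211 × 10⁻⁴ s⁻².
N = √(2.6211 × 10⁻⁴) = 0.016190 rad s⁻¹ ≈ 0.0162 rad s⁻¹.

0.0162 rad s⁻¹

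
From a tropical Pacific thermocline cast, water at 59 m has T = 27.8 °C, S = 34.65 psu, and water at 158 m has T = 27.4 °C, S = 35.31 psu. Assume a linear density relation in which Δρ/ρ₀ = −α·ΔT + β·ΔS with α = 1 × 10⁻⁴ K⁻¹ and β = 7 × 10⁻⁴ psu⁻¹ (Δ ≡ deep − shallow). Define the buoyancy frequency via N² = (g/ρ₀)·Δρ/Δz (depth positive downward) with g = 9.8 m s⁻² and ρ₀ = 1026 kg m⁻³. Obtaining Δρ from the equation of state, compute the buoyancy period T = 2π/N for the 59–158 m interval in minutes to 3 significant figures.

14.9 min

ΔT = -0.4 K, ΔS = +0.66 psu (deep − shallow).
Δρ/ρ₀ = −αΔT + βΔS = 4.00 × 10⁻⁵ + 4.62 × 10⁻⁴ = 5.02 × 10⁻⁴, so Δρ ≈ 0.5151 kg m⁻³.
N² = (g/ρ₀)·Δρ/Δz = g·(Δρ/ρ₀)/Δz = 9.8 × 5.02 × 10⁻⁴ / 99 = 4.9693 × 10⁻⁵ s⁻².
N = √(4.9693 × 10⁻⁵) = 7.0493 × 10⁻³ rad s⁻¹ → T = 2π/N = 891.32 s = 14.855 min ≈ 14.9 min.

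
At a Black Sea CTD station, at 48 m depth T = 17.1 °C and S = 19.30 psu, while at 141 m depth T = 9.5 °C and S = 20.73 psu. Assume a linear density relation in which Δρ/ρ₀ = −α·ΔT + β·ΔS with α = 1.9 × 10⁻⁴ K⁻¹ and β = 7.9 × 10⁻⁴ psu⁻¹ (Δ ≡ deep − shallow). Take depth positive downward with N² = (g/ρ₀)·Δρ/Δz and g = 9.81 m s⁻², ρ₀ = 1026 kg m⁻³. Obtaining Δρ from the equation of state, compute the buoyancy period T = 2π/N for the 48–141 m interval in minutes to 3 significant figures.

6.36 min

ΔT = -7.6 K, ΔS = +1.43 psu (deep − shallow).
Δρ/ρ₀ = −αΔT + βΔS = 1.444 × 10⁻³ + 1.1297 × 10⁻³ = 2.5737 × 10⁻³, so Δρ ≈ 2.641 kg m⁻³.
N² = (g/ρ₀)·Δρ/Δz = g·(Δρ/ρ₀)/Δz = 9.81 × 2.5737 × 10⁻³ / 93 = 2.7148 × 10⁻⁴ s⁻².
N = √(2.7148 × 10⁻⁴) = 0.016477 rad s⁻¹ → T = 2π/N = 381.33 s = 6.3555 min ≈ 6.36 min.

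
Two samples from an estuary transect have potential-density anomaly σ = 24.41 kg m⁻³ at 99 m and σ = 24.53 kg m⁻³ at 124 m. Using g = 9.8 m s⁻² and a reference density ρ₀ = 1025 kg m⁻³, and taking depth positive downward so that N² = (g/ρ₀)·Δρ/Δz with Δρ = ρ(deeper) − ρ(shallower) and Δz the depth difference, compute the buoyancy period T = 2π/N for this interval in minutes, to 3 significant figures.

Δρ = 1024.53 − 1024.41 = 0.12 kg m⁻³ over Δz = 124 − 99 = 25 m.
N² = (9.8/1025) × (0.12/25) = 4.5893 × 10⁻⁵ s⁻².
N = √(4.5893 × 10⁻⁵) = 6.7744 × 10⁻³ rad s⁻¹, so T = 2π/N = 927.49 s = 15.458 min ≈ 15.5 min.

15.5 min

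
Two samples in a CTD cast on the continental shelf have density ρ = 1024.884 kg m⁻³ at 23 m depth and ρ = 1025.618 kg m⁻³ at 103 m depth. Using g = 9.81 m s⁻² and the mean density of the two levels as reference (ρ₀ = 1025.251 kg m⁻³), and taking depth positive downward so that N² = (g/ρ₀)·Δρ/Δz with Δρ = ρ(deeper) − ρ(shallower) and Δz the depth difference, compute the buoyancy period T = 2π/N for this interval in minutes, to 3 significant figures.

11.2 min

Δρ = 1025.618 − 1024.884 = 0.734 kg m⁻³ over Δz = 103 − 23 = 80 m.
N² = (9.81/1025.251) × (0.734/80) = 8.7790 × 10⁻⁵ s⁻².
N = √(8.7790 × 10⁻⁵) = 9.3696 × 10⁻³ rad s⁻¹, so T = 2π/N = 670.59 s = 11.177 min ≈ 11.2 min.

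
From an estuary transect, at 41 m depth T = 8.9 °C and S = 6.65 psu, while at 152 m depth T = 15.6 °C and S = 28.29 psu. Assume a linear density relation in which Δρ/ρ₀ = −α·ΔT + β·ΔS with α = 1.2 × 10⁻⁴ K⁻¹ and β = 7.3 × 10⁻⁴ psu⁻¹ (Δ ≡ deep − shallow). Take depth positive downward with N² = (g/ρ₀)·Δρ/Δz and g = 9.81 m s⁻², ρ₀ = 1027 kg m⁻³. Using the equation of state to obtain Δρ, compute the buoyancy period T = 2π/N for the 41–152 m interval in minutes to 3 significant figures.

2.88 min

ΔT = +6.7 K, ΔS = +21.64 psu (deep − shallow).
Δρ/ρ₀ = −αΔT + βΔS = -8.04 × 10⁻⁴ + 0.0157972 = 0.0149932, so Δρ ≈ 15.40 kg m⁻³.
N² = (g/ρ₀)·Δρ/Δz = g·(Δρ/ρ₀)/Δz = 9.81 × 0.0149932 / 111 = 1.3251 × 10⁻³ s⁻².
N = √(1.3251 × 10⁻³) = 0.036402 rad s⁻¹ → T = 2π/N = 172.61 s = 2.8768 min ≈ 2.88 min.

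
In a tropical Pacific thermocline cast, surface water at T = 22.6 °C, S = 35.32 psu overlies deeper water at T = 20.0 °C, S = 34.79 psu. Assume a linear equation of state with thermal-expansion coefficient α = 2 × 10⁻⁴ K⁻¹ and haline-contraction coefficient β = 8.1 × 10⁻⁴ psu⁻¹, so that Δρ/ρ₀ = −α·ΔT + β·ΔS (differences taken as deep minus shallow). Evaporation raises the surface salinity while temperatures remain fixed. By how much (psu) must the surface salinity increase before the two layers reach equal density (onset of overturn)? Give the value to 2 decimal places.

Neutral buoyancy requires −α(T_deep − T_surf) + β(S_deep − S_surf′) = 0.
S_surf′ = S_deep − (α/β)·ΔT = 34.79 − (2 × 10⁻⁴/8.1 × 10⁻⁴)·(-2.6) = 35.4320 psu.
Increase required: 35.4320 − 35.32 = 0.1120 psu.

0.11 psu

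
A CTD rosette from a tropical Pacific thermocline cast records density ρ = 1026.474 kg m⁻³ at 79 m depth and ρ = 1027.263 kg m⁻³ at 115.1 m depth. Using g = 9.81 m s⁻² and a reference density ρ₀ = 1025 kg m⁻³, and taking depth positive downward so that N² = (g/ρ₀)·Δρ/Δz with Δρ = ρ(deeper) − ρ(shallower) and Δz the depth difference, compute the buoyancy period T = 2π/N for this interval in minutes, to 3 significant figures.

Δρ = 1027.263 − 1026.474 = 0.789 kg m⁻³ over Δz = 115.1 − 79 = 36.1 m.
N² = (9.81/1025) × (0.789/36.1) = 2.0918 × 10⁻⁴ s⁻².
N = √(2.0918 × 10⁻⁴) = 0.014463 rad s⁻¹, so T = 2π/N = 434.43 s = 7.2405 min ≈ 7.24 min.

7.24 min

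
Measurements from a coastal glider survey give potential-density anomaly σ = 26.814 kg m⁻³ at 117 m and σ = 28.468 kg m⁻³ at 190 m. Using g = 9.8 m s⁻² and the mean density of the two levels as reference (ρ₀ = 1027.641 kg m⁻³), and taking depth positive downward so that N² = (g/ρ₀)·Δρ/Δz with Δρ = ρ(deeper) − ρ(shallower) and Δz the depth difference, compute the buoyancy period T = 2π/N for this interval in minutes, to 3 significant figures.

Δρ = 1028.468 − 1026.814 = 1.654 kg m⁻³ over Δz = 190 − 117 = 73 m.
N² = (9.8/1027.641) × (1.654/73) = 2.1607 × 10⁻⁴ s⁻².
N = √(2.1607 × 10⁻⁴) = 0.014699 rad s⁻¹, so T = 2π/N = 427.46 s = 7.1243 min ≈ 7.12 min.

7.12 min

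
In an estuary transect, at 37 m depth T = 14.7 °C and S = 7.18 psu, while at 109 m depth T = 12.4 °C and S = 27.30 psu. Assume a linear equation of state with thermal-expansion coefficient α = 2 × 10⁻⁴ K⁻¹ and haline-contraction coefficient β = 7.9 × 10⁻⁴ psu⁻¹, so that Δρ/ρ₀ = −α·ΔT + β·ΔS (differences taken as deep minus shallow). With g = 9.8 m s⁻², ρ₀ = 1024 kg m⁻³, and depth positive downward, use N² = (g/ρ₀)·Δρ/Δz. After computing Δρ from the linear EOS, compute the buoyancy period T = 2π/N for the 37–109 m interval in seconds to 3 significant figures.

133 s

ΔT = -2.3 K, ΔS = +20.12 psu (deep − shallow).
Δρ/ρ₀ = −αΔT + βΔS = 4.60 × 10⁻⁴ + 0.0158948 = 0.0163548, so Δρ ≈ 16.75 kg m⁻³.
N² = (g/ρ₀)·Δρ/Δz = g·(Δρ/ρ₀)/Δz = 9.8 × 0.0163548 / 72 = 2.2261 × 10⁻³ s⁻².
N = √(2.2261 × 10⁻³) = 0.047182 rad s⁻¹ → T = 2π/N = 133.17 s ≈ 133 s.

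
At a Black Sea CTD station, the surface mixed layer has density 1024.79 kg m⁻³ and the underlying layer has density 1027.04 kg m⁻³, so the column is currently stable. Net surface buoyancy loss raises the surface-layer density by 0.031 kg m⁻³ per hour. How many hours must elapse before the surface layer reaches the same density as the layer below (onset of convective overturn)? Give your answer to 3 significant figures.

72.6 hours

Density deficit of the surface layer: 1027.04 − 1024.79 = 2.25 kg m⁻³.
Required change = 2.25 / 0.031 = 72.6 hours.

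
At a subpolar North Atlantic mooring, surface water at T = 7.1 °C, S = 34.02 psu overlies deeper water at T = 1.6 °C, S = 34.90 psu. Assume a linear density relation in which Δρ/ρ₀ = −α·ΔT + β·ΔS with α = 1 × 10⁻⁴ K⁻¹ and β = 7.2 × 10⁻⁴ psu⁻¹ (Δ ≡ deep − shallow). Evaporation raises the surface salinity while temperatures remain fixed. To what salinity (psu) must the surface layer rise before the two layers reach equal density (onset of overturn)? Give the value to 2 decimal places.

Neutral buoyancy requires −α(T_deep − T_surf) + β(S_deep − S_surf′) = 0.
S_surf′ = S_deep − (α/β)·ΔT = 34.90 − (1 × 10⁻⁴/7.2 × 10⁻⁴)·(-5.5) = 35.6639 psu.
Increase required: 35.6639 − 34.02 = 1.6439 psu.

35.66 psu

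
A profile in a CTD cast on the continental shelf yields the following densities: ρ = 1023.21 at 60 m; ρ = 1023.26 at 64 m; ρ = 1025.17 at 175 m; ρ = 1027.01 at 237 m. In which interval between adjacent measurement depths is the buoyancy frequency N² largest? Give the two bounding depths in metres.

175–237 m

Compute the density gradient over each adjacent pair:
  60–64 m: Δρ/Δz = 0.05/4 = 0.013 kg m⁻⁴
  64–175 m: Δρ/Δz = 1.91/111 = 0.017 kg m⁻⁴
  175–237 m: Δρ/Δz = 1.84/62 = 0.030 kg m⁻⁴
The largest gradient is in the 175–237 m interval — the pycnocline.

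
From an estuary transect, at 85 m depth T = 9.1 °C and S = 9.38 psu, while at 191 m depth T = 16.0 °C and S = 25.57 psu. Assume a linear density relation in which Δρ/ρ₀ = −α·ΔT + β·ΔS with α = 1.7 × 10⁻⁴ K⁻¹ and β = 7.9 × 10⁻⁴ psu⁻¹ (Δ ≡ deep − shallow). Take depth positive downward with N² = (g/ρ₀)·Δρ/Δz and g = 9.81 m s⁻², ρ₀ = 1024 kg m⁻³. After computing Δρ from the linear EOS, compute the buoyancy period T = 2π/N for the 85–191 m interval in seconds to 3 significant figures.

ΔT = +6.9 K, ΔS = +16.19 psu (deep − shallow).
Δρ/ρ₀ = −αΔT + βΔS = -1.173 × 10⁻³ + 0.0127901 = 0.0116171, so Δρ ≈ 11.90 kg m⁻³.
N² = (g/ρ₀)·Δρ/Δz = g·(Δρ/ρ₀)/Δz = 9.81 × 0.0116171 / 106 = 1.0751 × 10⁻³ s⁻².
N = √(1.0751 × 10⁻³) = 0.032789 rad s⁻¹ → T = 2π/N = 191.62 s ≈ 192 s.

192 s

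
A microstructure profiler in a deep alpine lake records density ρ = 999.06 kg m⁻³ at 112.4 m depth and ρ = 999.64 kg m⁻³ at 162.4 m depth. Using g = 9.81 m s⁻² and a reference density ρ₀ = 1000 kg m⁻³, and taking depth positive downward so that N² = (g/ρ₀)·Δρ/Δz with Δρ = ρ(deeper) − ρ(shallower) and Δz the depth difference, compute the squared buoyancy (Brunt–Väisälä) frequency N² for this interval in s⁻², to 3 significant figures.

Δρ = 999.64 − 999.06 = 0.58 kg m⁻³ over Δz = 162.4 − 112.4 = 50 m.
N² = (9.81/1000) × (0.58/50) = 1.1380 × 10⁻⁴ s⁻² ≈ 1.14 × 10⁻⁴ s⁻².

1.14 × 10⁻⁴ s⁻²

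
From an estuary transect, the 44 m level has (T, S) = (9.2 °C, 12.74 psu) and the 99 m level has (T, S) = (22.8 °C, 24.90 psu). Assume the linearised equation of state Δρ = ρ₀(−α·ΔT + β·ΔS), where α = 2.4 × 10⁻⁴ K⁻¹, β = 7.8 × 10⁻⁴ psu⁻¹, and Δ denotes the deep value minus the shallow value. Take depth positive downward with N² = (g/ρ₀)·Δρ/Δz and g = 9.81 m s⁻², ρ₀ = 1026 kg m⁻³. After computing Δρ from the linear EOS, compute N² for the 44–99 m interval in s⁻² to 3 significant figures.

1.11 × 10⁻³ s⁻²

ΔT = +13.6 K, ΔS = +12.16 psu (deep − shallow).
Δρ/ρ₀ = −αΔT + βΔS = -3.264 × 10⁻³ + 9.4848 × 10⁻³ = 6.2208 × 10⁻³, so Δρ ≈ 6.383 kg m⁻³.
N² = (g/ρ₀)·Δρ/Δz = g·(Δρ/ρ₀)/Δz = 9.81 × 6.2208 × 10⁻³ / 55 = 1.1096 × 10⁻³ s⁻² ≈ 1.11 × 10⁻³ s⁻².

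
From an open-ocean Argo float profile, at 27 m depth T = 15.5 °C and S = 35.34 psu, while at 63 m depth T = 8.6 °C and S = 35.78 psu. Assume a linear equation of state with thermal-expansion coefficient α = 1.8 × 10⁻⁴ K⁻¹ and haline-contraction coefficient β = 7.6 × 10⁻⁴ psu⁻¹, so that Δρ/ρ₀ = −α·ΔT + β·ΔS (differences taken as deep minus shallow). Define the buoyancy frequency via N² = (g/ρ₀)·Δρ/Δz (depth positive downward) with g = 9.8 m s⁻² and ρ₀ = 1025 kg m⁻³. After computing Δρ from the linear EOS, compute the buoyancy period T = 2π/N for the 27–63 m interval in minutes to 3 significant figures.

5.06 min

ΔT = -6.9 K, ΔS = +0.44 psu (deep − shallow).
Δρ/ρ₀ = −αΔT + βΔS = 1.242 × 10⁻³ + 3.344 × 10⁻⁴ = 1.5764 × 10⁻³, so Δρ ≈ 1.616 kg m⁻³.
N² = (g/ρ₀)·Δρ/Δz = g·(Δρ/ρ₀)/Δz = 9.8 × 1.5764 × 10⁻³ / 36 = 4.2913 × 10⁻⁴ s⁻².
N = √(4.2913 × 10⁻⁴) = 0.020715 rad s⁻¹ → T = 2π/N = 303.32 s = 5.0553 min ≈ 5.06 min.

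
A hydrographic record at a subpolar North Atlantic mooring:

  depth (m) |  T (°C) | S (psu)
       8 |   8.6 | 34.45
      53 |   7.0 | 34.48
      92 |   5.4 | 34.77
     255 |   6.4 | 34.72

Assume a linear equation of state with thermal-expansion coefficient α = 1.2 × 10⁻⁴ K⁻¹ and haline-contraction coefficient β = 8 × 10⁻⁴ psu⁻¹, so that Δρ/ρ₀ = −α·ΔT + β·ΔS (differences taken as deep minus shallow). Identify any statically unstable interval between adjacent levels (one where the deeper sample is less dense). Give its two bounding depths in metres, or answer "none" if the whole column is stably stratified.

Evaluate Δρ/ρ₀ = −αΔT + βΔS across each adjacent pair:
  8–53 m: −αΔT+βΔS = −(1.2 × 10⁻⁴)(-1.6)+(8 × 10⁻⁴)(+0.03) = 2.2 × 10⁻⁴ → stable
  53–92 m: −αΔT+βΔS = −(1.2 × 10⁻⁴)(-1.6)+(8 × 10⁻⁴)(+0.29) = 4.2 × 10⁻⁴ → stable
  92–255 m: −αΔT+βΔS = −(1.2 × 10⁻⁴)(+1.0)+(8 × 10⁻⁴)(-0.05) = -1.6 × 10⁻⁴ → UNSTABLE
The 92–255 m interval has Δρ < 0: lighter water underlies denser water.

92–255 m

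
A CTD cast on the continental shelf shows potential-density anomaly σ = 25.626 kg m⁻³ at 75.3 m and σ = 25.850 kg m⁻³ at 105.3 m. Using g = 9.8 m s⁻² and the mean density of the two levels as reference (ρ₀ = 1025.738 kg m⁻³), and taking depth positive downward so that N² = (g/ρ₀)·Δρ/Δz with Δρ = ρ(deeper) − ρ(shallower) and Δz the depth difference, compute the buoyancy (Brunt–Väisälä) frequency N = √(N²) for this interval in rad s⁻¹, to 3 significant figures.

Δρ = 1025.850 − 1025.626 = 0.224 kg m⁻³ over Δz = 105.3 − 75.3 = 30 m.
N² = (9.8/1025.738) × (0.224/30) = 7.1337 × 10⁻⁵ s⁻².
N = √(7.1337 × 10⁻⁵) = 8.4461 × 10⁻³ rad s⁻¹ ≈ 8.45 × 10⁻³ rad s⁻¹.

8.45 × 10⁻³ rad s⁻¹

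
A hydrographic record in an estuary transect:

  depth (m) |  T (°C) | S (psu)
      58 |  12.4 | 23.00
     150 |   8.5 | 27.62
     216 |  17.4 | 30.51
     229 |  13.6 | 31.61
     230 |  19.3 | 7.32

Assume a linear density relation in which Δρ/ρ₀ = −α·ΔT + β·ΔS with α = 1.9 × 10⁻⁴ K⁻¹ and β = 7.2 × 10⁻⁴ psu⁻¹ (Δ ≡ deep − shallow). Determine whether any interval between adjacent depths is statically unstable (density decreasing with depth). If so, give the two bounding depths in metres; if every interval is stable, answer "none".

229–230 m

Evaluate Δρ/ρ₀ = −αΔT + βΔS across each adjacent pair:
  58–150 m: −αΔT+βΔS = −(1.9 × 10⁻⁴)(-3.9)+(7.2 × 10⁻⁴)(+4.62) = 4.1 × 10⁻³ → stable
  150–216 m: −αΔT+βΔS = −(1.9 × 10⁻⁴)(+8.9)+(7.2 × 10⁻⁴)(+2.89) = 3.9 × 10⁻⁴ → stable
  216–229 m: −αΔT+βΔS = −(1.9 × 10⁻⁴)(-3.8)+(7.2 × 10⁻⁴)(+1.10) = 1.5 × 10⁻³ → stable
  229–230 m: −αΔT+βΔS = −(1.9 × 10⁻⁴)(+5.7)+(7.2 × 10⁻⁴)(-24.29) = -0.019 → UNSTABLE
The 229–230 m interval has Δρ < 0: lighter water underlies denser water.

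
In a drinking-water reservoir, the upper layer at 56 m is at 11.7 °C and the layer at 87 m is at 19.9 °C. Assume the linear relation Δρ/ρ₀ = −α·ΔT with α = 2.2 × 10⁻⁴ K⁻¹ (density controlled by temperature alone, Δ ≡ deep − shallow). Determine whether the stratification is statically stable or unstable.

unstable

ΔT = 19.9 − 11.7 = +8.2 K, so Δρ/ρ₀ = −αΔT = -1.804 × 10⁻³.
Δρ/ρ₀ < 0, so Δρ < 0: deeper water is lighter → statically unstable; the column would overturn.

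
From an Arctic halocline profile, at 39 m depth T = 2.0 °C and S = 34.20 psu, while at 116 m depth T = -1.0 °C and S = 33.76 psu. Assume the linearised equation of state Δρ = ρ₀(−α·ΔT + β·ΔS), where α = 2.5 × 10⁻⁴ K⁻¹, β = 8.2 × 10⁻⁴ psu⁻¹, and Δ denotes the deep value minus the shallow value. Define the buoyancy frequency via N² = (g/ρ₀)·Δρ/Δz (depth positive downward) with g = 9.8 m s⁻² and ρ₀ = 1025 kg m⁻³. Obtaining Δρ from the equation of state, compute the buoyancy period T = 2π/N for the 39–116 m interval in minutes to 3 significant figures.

14.9 min

ΔT = -3.0 K, ΔS = -0.44 psu (deep − shallow).
Δρ/ρ₀ = −αΔT + βΔS = 7.50 × 10⁻⁴ − 3.608 × 10⁻⁴ = 3.892 × 10⁻⁴, so Δρ ≈ 0.3989 kg m⁻³.
N² = (g/ρ₀)·Δρ/Δz = g·(Δρ/ρ₀)/Δz = 9.8 × 3.892 × 10⁻⁴ / 77 = 4.9535 × 10⁻⁵ s⁻².
N = √(4.9535 × 10⁻⁵) = 7.0381 × 10⁻³ rad s⁻¹ → T = 2π/N = 892.74 s = 14.879 min ≈ 14.9 min.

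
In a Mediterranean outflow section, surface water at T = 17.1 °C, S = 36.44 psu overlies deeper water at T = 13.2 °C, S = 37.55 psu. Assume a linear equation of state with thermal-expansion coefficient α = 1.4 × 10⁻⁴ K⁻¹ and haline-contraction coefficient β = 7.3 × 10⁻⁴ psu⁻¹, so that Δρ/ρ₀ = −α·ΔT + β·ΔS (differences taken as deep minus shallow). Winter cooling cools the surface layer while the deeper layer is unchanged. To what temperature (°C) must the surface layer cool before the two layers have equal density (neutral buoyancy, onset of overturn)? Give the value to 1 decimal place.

7.4 °C

Neutral buoyancy requires Δρ = 0, i.e. −α(T_deep − T_surf′) + β(S_deep − S_surf) = 0.
T_surf′ = T_deep − (β/α)·ΔS = 13.2 − (7.3 × 10⁻⁴/1.4 × 10⁻⁴)·(+1.11) = 7.412 °C.
Cooling required: 17.1 − (7.412) = 9.688 °C.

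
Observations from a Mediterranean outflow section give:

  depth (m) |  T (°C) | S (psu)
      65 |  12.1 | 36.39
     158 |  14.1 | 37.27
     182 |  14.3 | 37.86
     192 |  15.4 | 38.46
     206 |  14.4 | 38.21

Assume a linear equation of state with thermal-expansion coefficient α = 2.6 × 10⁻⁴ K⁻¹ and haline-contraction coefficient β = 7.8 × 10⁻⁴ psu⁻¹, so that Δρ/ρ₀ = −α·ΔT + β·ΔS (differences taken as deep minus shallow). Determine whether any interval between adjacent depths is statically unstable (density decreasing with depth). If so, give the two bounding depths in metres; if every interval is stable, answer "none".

none

Evaluate Δρ/ρ₀ = −αΔT + βΔS across each adjacent pair:
  65–158 m: −αΔT+βΔS = −(2.6 × 10⁻⁴)(+2.0)+(7.8 × 10⁻⁴)(+0.88) = 1.7 × 10⁻⁴ → stable
  158–182 m: −αΔT+βΔS = −(2.6 × 10⁻⁴)(+0.2)+(7.8 × 10⁻⁴)(+0.59) = 4.1 × 10⁻⁴ → stable
  182–192 m: −αΔT+βΔS = −(2.6 × 10⁻⁴)(+1.1)+(7.8 × 10⁻⁴)(+0.60) = 1.8 × 10⁻⁴ → stable
  192–206 m: −αΔT+βΔS = −(2.6 × 10⁻⁴)(-1.0)+(7.8 × 10⁻⁴)(-0.25) = 6.5 × 10⁻⁵ → stable
Every interval has Δρ > 0: the column is stably stratified throughout.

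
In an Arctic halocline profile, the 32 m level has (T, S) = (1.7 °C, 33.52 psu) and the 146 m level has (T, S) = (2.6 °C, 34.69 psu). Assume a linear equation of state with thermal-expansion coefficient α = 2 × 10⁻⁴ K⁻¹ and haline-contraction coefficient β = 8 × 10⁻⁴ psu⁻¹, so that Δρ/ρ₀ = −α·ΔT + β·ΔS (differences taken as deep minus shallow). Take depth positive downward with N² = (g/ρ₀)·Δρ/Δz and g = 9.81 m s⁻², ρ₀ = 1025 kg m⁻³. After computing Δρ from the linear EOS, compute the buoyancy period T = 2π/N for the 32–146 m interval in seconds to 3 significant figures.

779 s

ΔT = +0.9 K, ΔS = +1.17 psu (deep − shallow).
Δρ/ρ₀ = −αΔT + βΔS = -1.80 × 10⁻⁴ + 9.36 × 10⁻⁴ = 7.56 × 10⁻⁴, so Δρ ≈ 0.7749 kg m⁻³.
N² = (g/ρ₀)·Δρ/Δz = g·(Δρ/ρ₀)/Δz = 9.81 × 7.56 × 10⁻⁴ / 114 = 6.5056 × 10⁻⁵ s⁻².
N = √(6.5056 × 10⁻⁵) = 8.0657 × 10⁻³ rad s⁻¹ → T = 2π/N = 779.00 s ≈ 779 s.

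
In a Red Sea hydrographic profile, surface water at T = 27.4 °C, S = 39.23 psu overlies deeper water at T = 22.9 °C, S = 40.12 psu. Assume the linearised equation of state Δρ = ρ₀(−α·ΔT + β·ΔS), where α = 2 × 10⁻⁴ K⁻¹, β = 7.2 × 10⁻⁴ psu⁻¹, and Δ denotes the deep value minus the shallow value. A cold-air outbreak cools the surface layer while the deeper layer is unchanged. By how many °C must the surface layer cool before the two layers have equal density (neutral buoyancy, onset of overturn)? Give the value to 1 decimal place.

7.7 °C

Neutral buoyancy requires Δρ = 0, i.e. −α(T_deep − T_surf′) + β(S_deep − S_surf) = 0.
T_surf′ = T_deep − (β/α)·ΔS = 22.9 − (7.2 × 10⁻⁴/2 × 10⁻⁴)·(+0.89) = 19.696 °C.
Cooling required: 27.4 − (19.696) = 7.704 °C.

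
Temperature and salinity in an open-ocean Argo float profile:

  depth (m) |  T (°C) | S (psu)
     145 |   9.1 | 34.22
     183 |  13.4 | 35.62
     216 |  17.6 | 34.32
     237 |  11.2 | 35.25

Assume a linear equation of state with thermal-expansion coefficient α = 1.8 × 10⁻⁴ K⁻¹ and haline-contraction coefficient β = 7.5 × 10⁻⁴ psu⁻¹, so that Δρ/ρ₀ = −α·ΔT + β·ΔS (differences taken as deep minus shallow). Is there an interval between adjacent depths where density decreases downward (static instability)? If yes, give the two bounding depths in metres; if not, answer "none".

183–216 m

Evaluate Δρ/ρ₀ = −αΔT + βΔS across each adjacent pair:
  145–183 m: −αΔT+βΔS = −(1.8 × 10⁻⁴)(+4.3)+(7.5 × 10⁻⁴)(+1.40) = 2.8 × 10⁻⁴ → stable
  183–216 m: −αΔT+βΔS = −(1.8 × 10⁻⁴)(+4.2)+(7.5 × 10⁻⁴)(-1.30) = -1.7 × 10⁻³ → UNSTABLE
  216–237 m: −αΔT+βΔS = −(1.8 × 10⁻⁴)(-6.4)+(7.5 × 10⁻⁴)(+0.93) = 1.8 × 10⁻³ → stable
The 183–216 m interval has Δρ < 0: lighter water underlies denser water.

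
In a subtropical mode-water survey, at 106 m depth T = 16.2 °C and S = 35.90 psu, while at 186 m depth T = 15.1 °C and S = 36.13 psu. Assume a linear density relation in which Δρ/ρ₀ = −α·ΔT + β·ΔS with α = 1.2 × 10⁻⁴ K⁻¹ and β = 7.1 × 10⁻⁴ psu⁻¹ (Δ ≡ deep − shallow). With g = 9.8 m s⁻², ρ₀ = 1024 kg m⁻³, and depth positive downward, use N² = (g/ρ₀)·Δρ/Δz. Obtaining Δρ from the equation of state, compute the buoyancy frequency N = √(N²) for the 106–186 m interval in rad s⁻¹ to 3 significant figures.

ΔT = -1.1 K, ΔS = +0.23 psu (deep − shallow).
Δρ/ρ₀ = −αΔT + βΔS = 1.32 × 10⁻⁴ + 1.633 × 10⁻⁴ = 2.953 × 10⁻⁴, so Δρ ≈ 0.3024 kg m⁻³.
N² = (g/ρ₀)·Δρ/Δz = g·(Δρ/ρ₀)/Δz = 9.8 × 2.953 × 10⁻⁴ / 80 = 3.6174 × 10⁻⁵ s⁻².
N = √(3.6174 × 10⁻⁵) = 6.0145 × 10⁻³ rad s⁻¹ ≈ 6.01 × 10⁻³ rad s⁻¹.

6.01 × 10⁻³ rad s⁻¹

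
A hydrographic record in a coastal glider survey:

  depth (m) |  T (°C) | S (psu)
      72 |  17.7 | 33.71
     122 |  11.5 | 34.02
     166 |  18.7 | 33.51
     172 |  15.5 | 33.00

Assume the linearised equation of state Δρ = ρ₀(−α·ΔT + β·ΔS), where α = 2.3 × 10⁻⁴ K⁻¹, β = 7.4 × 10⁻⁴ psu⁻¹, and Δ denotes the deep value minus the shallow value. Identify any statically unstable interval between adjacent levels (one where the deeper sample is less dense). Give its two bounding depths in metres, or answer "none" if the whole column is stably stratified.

Evaluate Δρ/ρ₀ = −αΔT + βΔS across each adjacent pair:
  72–122 m: −αΔT+βΔS = −(2.3 × 10⁻⁴)(-6.2)+(7.4 × 10⁻⁴)(+0.31) = 1.7 × 10⁻³ → stable
  122–166 m: −αΔT+βΔS = −(2.3 × 10⁻⁴)(+7.2)+(7.4 × 10⁻⁴)(-0.51) = -2.0 × 10⁻³ → UNSTABLE
  166–172 m: −αΔT+βΔS = −(2.3 × 10⁻⁴)(-3.2)+(7.4 × 10⁻⁴)(-0.51) = 3.6 × 10⁻⁴ → stable
The 122–166 m interval has Δρ < 0: lighter water underlies denser water.

122–166 m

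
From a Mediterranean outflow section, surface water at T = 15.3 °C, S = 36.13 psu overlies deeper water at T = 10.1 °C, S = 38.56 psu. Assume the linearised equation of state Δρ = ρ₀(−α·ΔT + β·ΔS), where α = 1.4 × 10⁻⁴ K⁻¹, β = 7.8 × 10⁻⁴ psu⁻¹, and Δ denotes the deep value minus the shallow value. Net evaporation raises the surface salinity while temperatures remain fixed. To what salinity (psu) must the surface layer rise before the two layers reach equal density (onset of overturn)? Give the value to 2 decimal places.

39.49 psu

Neutral buoyancy requires −α(T_deep − T_surf) + β(S_deep − S_surf′) = 0.
S_surf′ = S_deep − (α/β)·ΔT = 38.56 − (1.4 × 10⁻⁴/7.8 × 10⁻⁴)·(-5.2) = 39.4933 psu.
Increase required: 39.4933 − 36.13 = 3.3633 psu.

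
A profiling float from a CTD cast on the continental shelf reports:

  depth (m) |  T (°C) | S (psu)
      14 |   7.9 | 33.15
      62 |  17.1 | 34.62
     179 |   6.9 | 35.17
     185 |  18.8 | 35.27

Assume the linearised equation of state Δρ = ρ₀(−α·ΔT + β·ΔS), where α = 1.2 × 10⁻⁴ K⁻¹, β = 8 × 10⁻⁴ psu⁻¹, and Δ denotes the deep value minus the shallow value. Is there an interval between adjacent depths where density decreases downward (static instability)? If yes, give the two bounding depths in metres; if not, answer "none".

Evaluate Δρ/ρ₀ = −αΔT + βΔS across each adjacent pair:
  14–62 m: −αΔT+βΔS = −(1.2 × 10⁻⁴)(+9.2)+(8 × 10⁻⁴)(+1.47) = 7.2 × 10⁻⁵ → stable
  62–179 m: −αΔT+βΔS = −(1.2 × 10⁻⁴)(-10.2)+(8 × 10⁻⁴)(+0.55) = 1.7 × 10⁻³ → stable
  179–185 m: −αΔT+βΔS = −(1.2 × 10⁻⁴)(+11.9)+(8 × 10⁻⁴)(+0.10) = -1.3 × 10⁻³ → UNSTABLE
The 179–185 m interval has Δρ < 0: lighter water underlies denser water.

179–185 m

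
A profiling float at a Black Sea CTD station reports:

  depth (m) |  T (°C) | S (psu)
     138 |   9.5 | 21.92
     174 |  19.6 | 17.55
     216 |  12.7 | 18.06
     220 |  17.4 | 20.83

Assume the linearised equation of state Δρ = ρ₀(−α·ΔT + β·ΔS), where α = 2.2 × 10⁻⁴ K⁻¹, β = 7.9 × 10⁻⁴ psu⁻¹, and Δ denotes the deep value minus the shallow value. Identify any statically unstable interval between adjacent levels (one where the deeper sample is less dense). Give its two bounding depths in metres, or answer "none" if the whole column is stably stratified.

Evaluate Δρ/ρ₀ = −αΔT + βΔS across each adjacent pair:
  138–174 m: −αΔT+βΔS = −(2.2 × 10⁻⁴)(+10.1)+(7.9 × 10⁻⁴)(-4.37) = -5.7 × 10⁻³ → UNSTABLE
  174–216 m: −αΔT+βΔS = −(2.2 × 10⁻⁴)(-6.9)+(7.9 × 10⁻⁴)(+0.51) = 1.9 × 10⁻³ → stable
  216–220 m: −αΔT+βΔS = −(2.2 × 10⁻⁴)(+4.7)+(7.9 × 10⁻⁴)(+2.77) = 1.2 × 10⁻³ → stable
The 138–174 m interval has Δρ < 0: lighter water underlies denser water.

138–174 m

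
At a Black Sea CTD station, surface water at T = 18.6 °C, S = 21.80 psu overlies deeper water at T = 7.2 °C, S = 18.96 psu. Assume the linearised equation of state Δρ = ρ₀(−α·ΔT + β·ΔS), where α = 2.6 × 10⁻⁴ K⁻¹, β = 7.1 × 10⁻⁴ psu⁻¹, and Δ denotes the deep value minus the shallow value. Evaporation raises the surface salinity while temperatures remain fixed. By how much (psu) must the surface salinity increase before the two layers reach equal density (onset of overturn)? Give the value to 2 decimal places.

Neutral buoyancy requires −α(T_deep − T_surf) + β(S_deep − S_surf′) = 0.
S_surf′ = S_deep − (α/β)·ΔT = 18.96 − (2.6 × 10⁻⁴/7.1 × 10⁻⁴)·(-11.4) = 23.1346 psu.
Increase required: 23.1346 − 21.80 = 1.3346 psu.

1.33 psu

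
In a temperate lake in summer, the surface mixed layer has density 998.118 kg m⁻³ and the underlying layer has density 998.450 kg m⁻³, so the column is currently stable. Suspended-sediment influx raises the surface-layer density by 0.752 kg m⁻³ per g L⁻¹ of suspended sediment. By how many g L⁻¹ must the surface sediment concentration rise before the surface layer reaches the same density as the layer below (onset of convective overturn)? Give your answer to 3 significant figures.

0.441 g L⁻¹

Density deficit of the surface layer: 998.450 − 998.118 = 0.332 kg m⁻³.
Required change = 0.332 / 0.752 = 0.441 g L⁻¹.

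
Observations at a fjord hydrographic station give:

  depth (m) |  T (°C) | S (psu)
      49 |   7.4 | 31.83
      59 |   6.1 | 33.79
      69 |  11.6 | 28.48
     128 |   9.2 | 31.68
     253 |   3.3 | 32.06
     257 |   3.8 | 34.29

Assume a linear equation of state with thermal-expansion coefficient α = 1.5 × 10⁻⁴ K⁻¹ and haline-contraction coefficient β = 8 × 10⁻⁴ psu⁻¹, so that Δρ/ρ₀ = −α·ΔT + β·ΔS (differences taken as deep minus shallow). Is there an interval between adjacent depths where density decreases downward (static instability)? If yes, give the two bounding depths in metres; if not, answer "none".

Evaluate Δρ/ρ₀ = −αΔT + βΔS across each adjacent pair:
  49–59 m: −αΔT+βΔS = −(1.5 × 10⁻⁴)(-1.3)+(8 × 10⁻⁴)(+1.96) = 1.8 × 10⁻³ → stable
  59–69 m: −αΔT+βΔS = −(1.5 × 10⁻⁴)(+5.5)+(8 × 10⁻⁴)(-5.31) = -5.1 × 10⁻³ → UNSTABLE
  69–128 m: −αΔT+βΔS = −(1.5 × 10⁻⁴)(-2.4)+(8 × 10⁻⁴)(+3.20) = 2.9 × 10⁻³ → stable
  128–253 m: −αΔT+βΔS = −(1.5 × 10⁻⁴)(-5.9)+(8 × 10⁻⁴)(+0.38) = 1.2 × 10⁻³ → stable
  253–257 m: −αΔT+βΔS = −(1.5 × 10⁻⁴)(+0.5)+(8 × 10⁻⁴)(+2.23) = 1.7 × 10⁻³ → stable
The 59–69 m interval has Δρ < 0: lighter water underlies denser water.

59–69 m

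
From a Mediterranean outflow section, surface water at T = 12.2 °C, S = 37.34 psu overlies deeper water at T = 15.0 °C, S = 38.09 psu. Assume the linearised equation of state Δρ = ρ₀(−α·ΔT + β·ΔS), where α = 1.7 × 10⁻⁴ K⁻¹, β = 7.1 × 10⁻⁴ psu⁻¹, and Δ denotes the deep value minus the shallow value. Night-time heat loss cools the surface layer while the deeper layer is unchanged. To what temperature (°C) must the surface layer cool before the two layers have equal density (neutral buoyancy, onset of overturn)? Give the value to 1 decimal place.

Neutral buoyancy requires Δρ = 0, i.e. −α(T_deep − T_surf′) + β(S_deep − S_surf) = 0.
T_surf′ = T_deep − (β/α)·ΔS = 15.0 − (7.1 × 10⁻⁴/1.7 × 10⁻⁴)·(+0.75) = 11.868 °C.
Cooling required: 12.2 − (11.868) = 0.332 °C.

11.9 °C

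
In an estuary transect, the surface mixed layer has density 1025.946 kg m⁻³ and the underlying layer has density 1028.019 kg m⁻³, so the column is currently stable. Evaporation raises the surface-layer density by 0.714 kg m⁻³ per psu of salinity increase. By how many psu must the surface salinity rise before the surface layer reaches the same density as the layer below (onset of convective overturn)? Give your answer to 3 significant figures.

Density deficit of the surface layer: 1028.019 − 1025.946 = 2.073 kg m⁻³.
Required change = 2.073 / 0.714 = 2.90 psu.

2.90 psu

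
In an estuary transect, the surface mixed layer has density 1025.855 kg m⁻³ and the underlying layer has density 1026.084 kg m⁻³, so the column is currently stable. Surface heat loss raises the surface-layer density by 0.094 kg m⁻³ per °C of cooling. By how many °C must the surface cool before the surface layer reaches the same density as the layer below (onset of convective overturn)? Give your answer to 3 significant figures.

2.44 °C

Density deficit of the surface layer: 1026.084 − 1025.855 = 0.229 kg m⁻³.
Required change = 0.229 / 0.094 = 2.44 °C.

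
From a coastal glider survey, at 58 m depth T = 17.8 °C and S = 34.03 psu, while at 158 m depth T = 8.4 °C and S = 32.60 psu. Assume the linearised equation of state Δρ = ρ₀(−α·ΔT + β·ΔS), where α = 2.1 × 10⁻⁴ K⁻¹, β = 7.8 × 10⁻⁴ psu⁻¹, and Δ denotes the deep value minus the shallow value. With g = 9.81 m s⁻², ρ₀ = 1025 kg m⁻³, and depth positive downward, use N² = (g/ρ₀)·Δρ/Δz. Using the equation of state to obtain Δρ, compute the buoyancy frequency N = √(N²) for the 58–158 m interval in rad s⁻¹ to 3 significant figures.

ΔT = -9.4 K, ΔS = -1.43 psu (deep − shallow).
Δρ/ρ₀ = −αΔT + βΔS = 1.974 × 10⁻³ − 1.1154 × 10⁻³ = 8.586 × 10⁻⁴, so Δρ ≈ 0.8801 kg m⁻³.
N² = (g/ρ₀)·Δρ/Δz = g·(Δρ/ρ₀)/Δz = 9.81 × 8.586 × 10⁻⁴ / 100 = 8.4229 × 10⁻⁵ s⁻².
N = √(8.4229 × 10⁻⁵) = 9.1776 × 10⁻³ rad s⁻¹ ≈ 9.18 × 10⁻³ rad s⁻¹.

9.18 × 10⁻³ rad s⁻¹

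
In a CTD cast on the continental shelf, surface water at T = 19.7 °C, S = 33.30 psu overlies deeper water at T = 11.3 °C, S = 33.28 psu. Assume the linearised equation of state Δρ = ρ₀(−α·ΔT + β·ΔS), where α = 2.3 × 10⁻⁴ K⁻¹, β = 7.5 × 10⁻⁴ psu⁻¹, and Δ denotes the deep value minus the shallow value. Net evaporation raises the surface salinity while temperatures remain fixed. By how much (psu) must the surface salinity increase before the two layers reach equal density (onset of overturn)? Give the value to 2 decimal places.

2.56 psu

Neutral buoyancy requires −α(T_deep − T_surf) + β(S_deep − S_surf′) = 0.
S_surf′ = S_deep − (α/β)·ΔT = 33.28 − (2.3 × 10⁻⁴/7.5 × 10⁻⁴)·(-8.4) = 35.8560 psu.
Increase required: 35.8560 − 33.30 = 2.5560 psu.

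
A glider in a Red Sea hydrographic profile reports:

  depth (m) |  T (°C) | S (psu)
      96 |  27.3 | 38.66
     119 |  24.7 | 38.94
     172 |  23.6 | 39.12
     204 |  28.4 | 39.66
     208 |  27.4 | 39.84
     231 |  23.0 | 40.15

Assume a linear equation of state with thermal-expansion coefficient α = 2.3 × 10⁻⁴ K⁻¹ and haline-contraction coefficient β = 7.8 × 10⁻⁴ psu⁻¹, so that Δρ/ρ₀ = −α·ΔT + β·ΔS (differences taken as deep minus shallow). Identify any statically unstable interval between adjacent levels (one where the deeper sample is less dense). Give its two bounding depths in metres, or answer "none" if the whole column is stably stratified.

Evaluate Δρ/ρ₀ = −αΔT + βΔS across each adjacent pair:
  96–119 m: −αΔT+βΔS = −(2.3 × 10⁻⁴)(-2.6)+(7.8 × 10⁻⁴)(+0.28) = 8.2 × 10⁻⁴ → stable
  119–172 m: −αΔT+βΔS = −(2.3 × 10⁻⁴)(-1.1)+(7.8 × 10⁻⁴)(+0.18) = 3.9 × 10⁻⁴ → stable
  172–204 m: −αΔT+βΔS = −(2.3 × 10⁻⁴)(+4.8)+(7.8 × 10⁻⁴)(+0.54) = -6.8 × 10⁻⁴ → UNSTABLE
  204–208 m: −αΔT+βΔS = −(2.3 × 10⁻⁴)(-1.0)+(7.8 × 10⁻⁴)(+0.18) = 3.7 × 10⁻⁴ → stable
  208–231 m: −αΔT+βΔS = −(2.3 × 10⁻⁴)(-4.4)+(7.8 × 10⁻⁴)(+0.31) = 1.3 × 10⁻³ → stable
The 172–204 m interval has Δρ < 0: lighter water underlies denser water.

172–204 m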